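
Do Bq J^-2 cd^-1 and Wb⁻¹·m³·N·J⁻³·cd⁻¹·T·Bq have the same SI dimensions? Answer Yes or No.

Left side:
  Bq = 1/s = s⁻¹ (activity is decays per second).
  J = N·m (work = force × distance),
      = kg·m²·s⁻².
  So J⁻² = kg⁻²·m⁻⁴·s⁴.
  Combining: Bq·J⁻²·cd⁻¹ = s⁻¹ · (kg⁻²·m⁻⁴·s⁴) · cd⁻¹ = kg⁻²·m⁻⁴·s³·cd⁻¹.
Right side:
  Wb = kg·m²·s⁻²·A⁻¹.
  So Wb⁻¹ = kg⁻¹·m⁻²·s²·A.
  N = kg·m·s⁻².
  J = kg·m²·s⁻².
  So J⁻³ = kg⁻³·m⁻⁶·s⁶.
  T = kg·s⁻²·A⁻¹.
  Bq = s⁻¹.
  Combining: Wb⁻¹·m³·N·J⁻³·cd⁻¹·T·Bq = (kg⁻¹·m⁻²·s²·A) · m³ · (kg·m·s⁻²) · (kg⁻³·m⁻⁶·s⁶) · cd⁻¹ · (kg·s⁻²·A⁻¹) · s⁻¹ = kg⁻²·m⁻⁴·s³·cd⁻¹.
Both reduce to kg⁻²·m⁻⁴·s³·cd⁻¹.

Yes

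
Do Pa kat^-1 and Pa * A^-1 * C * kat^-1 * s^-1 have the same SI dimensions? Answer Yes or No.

Left side:
  Pa = N/m² (pressure = force per area),
      = kg·m⁻¹·s⁻².
  kat = mol/s = s⁻¹·mol (catalytic activity).
  So kat⁻¹ = s·mol⁻¹.
  Combining: Pa·kat⁻¹ = (kg·m⁻¹·s⁻²) · (s·mol⁻¹) = kg·m⁻¹·s⁻¹·mol⁻¹.
Right side:
  Pa = N/m² (pressure = force per area),
      = kg·m⁻¹·s⁻².
  C = A·s = s·A (charge = current × time).
  kat = mol/s = s⁻¹·mol (catalytic activity).
  So kat⁻¹ = s·mol⁻¹.
  Combining: Pa·A⁻¹·C·kat⁻¹·s⁻¹ = (kg·m⁻¹·s⁻²) · A⁻¹ · (s·A) · (s·mol⁻¹) · s⁻¹ = kg·m⁻¹·s⁻¹·mol⁻¹.
Both reduce to kg·m⁻¹·s⁻¹·mol⁻¹.

Yes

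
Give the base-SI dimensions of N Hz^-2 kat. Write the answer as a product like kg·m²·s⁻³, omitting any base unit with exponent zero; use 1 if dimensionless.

N = kg·m/s² = kg·m·s⁻² (force = mass × acceleration).
Hz = 1/s = s⁻¹ (frequency is cycles per second).
So Hz⁻² = s².
kat = mol/s = s⁻¹·mol (catalytic activity).
Combining: N·Hz⁻²·kat = (kg·m·s⁻²) · s² · (s⁻¹·mol) = kg·m·s⁻¹·mol.

kg·m·s⁻¹·mol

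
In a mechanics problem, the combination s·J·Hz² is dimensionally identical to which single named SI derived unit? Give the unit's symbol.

J = N·m (work = force × distance),
    = kg·m²·s⁻².
Hz = 1/s = s⁻¹ (frequency is cycles per second).
So Hz² = s⁻².
Combining: s·J·Hz² = s · (kg·m²·s⁻²) · s⁻² = kg·m²·s⁻³.
kg·m²·s⁻³ is the base-SI form of the watt.

W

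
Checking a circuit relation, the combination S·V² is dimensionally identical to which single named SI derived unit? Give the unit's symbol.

S = 1/Ω (conductance is reciprocal resistance),
    = kg⁻¹·m⁻²·s³·A².
V = W/A (potential = power per current),
    = kg·m²·s⁻³·A⁻¹.
So V² = kg²·m⁴·s⁻⁶·A⁻².
Combining: S·V² = (kg⁻¹·m⁻²·s³·A²) · (kg²·m⁴·s⁻⁶·A⁻²) = kg·m²·s⁻³.
kg·m²·s⁻³ is the base-SI form of the watt.

W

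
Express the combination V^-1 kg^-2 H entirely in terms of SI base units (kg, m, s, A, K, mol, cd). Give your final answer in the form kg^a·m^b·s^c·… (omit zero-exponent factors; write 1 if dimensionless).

kg⁻²·s·A⁻¹

V = kg·m²·s⁻³·A⁻¹.
So V⁻¹ = kg⁻¹·m⁻²·s³·A.
H = kg·m²·s⁻²·A⁻².
Combining: V⁻¹·kg⁻²·H = (kg⁻¹·m⁻²·s³·A) · kg⁻² · (kg·m²·s⁻²·A⁻²) = kg⁻²·s·A⁻¹.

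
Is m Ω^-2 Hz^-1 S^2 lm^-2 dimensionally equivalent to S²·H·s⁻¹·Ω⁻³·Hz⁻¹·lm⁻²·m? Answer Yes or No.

Yes

Left side:
  Ω = V/A (resistance = voltage per current),
      = kg·m²·s⁻³·A⁻².
  So Ω⁻² = kg⁻²·m⁻⁴·s⁶·A⁴.
  Hz = 1/s = s⁻¹ (frequency is cycles per second).
  So Hz⁻¹ = s.
  S = 1/Ω (conductance is reciprocal resistance),
      = kg⁻¹·m⁻²·s³·A².
  So S² = kg⁻²·m⁻⁴·s⁶·A⁴.
  lm = cd·sr = cd (luminous flux; sr is dimensionless).
  So lm⁻² = cd⁻².
  Combining: m·Ω⁻²·Hz⁻¹·S²·lm⁻² = m · (kg⁻²·m⁻⁴·s⁶·A⁴) · s · (kg⁻²·m⁻⁴·s⁶·A⁴) · cd⁻² = kg⁻⁴·m⁻⁷·s¹³·A⁸·cd⁻².
Right side:
  S = kg⁻¹·m⁻²·s³·A².
  So S² = kg⁻²·m⁻⁴·s⁶·A⁴.
  H = kg·m²·s⁻²·A⁻².
  Ω = kg·m²·s⁻³·A⁻².
  So Ω⁻³ = kg⁻³·m⁻⁶·s⁹·A⁶.
  Hz = s⁻¹.
  So Hz⁻¹ = s.
  lm = cd.
  So lm⁻² = cd⁻².
  Combining: S²·H·s⁻¹·Ω⁻³·Hz⁻¹·lm⁻²·m = (kg⁻²·m⁻⁴·s⁶·A⁴) · (kg·m²·s⁻²·A⁻²) · s⁻¹ · (kg⁻³·m⁻⁶·s⁹·A⁶) · s · cd⁻² · m = kg⁻⁴·m⁻⁷·s¹³·A⁸·cd⁻².
Both reduce to kg⁻⁴·m⁻⁷·s¹³·A⁸·cd⁻².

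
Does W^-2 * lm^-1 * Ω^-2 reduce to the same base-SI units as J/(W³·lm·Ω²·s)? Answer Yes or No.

Yes

Left side:
  W = J/s (power = energy per time),
      = kg·m²·s⁻³.
  So W⁻² = kg⁻²·m⁻⁴·s⁶.
  lm = cd·sr = cd (luminous flux; sr is dimensionless).
  So lm⁻¹ = cd⁻¹.
  Ω = V/A (resistance = voltage per current),
      = kg·m²·s⁻³·A⁻².
  So Ω⁻² = kg⁻²·m⁻⁴·s⁶·A⁴.
  Combining: W⁻²·lm⁻¹·Ω⁻² = (kg⁻²·m⁻⁴·s⁶) · cd⁻¹ · (kg⁻²·m⁻⁴·s⁶·A⁴) = kg⁻⁴·m⁻⁸·s¹²·A⁴·cd⁻¹.
Right side:
  J = kg·m²·s⁻².
  W = kg·m²·s⁻³.
  So W⁻³ = kg⁻³·m⁻⁶·s⁹.
  lm = cd.
  So lm⁻¹ = cd⁻¹.
  Ω = kg·m²·s⁻³·A⁻².
  So Ω⁻² = kg⁻²·m⁻⁴·s⁶·A⁴.
  Combining: J·W⁻³·lm⁻¹·Ω⁻²·s⁻¹ = (kg·m²·s⁻²) · (kg⁻³·m⁻⁶·s⁹) · cd⁻¹ · (kg⁻²·m⁻⁴·s⁶·A⁴) · s⁻¹ = kg⁻⁴·m⁻⁸·s¹²·A⁴·cd⁻¹.
Both reduce to kg⁻⁴·m⁻⁸·s¹²·A⁴·cd⁻¹.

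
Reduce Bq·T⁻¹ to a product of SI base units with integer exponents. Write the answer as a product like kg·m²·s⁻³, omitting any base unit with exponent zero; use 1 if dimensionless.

Bq = 1/s = s⁻¹ (activity is decays per second).
T = Wb/m² (flux density = flux per area),
    = kg·s⁻²·A⁻¹.
So T⁻¹ = kg⁻¹·s²·A.
Combining: Bq·T⁻¹ = s⁻¹ · (kg⁻¹·s²·A) = kg⁻¹·s·A.

kg⁻¹·s·A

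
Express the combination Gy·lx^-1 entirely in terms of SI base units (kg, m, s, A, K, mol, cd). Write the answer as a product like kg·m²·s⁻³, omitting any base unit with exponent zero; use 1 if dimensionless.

Gy = J/kg (absorbed dose = energy per mass),
    = m²·s⁻².
lx = lm/m² (illuminance = luminous flux per area),
    = m⁻²·cd.
So lx⁻¹ = m²·cd⁻¹.
Combining: Gy·lx⁻¹ = (m²·s⁻²) · (m²·cd⁻¹) = m⁴·s⁻²·cd⁻¹.

m⁴·s⁻²·cd⁻¹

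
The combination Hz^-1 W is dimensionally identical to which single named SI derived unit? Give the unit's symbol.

J

Hz = 1/s = s⁻¹ (frequency is cycles per second).
So Hz⁻¹ = s.
W = J/s (power = energy per time),
    = kg·m²·s⁻³.
Combining: Hz⁻¹·W = s · (kg·m²·s⁻³) = kg·m²·s⁻².
kg·m²·s⁻² is the base-SI form of the joule.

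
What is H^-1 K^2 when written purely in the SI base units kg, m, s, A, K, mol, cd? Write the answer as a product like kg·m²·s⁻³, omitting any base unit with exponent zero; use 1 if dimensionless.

kg⁻¹·m⁻²·s²·A²·K²

H = kg·m²·s⁻²·A⁻².
So H⁻¹ = kg⁻¹·m⁻²·s²·A².
Combining: H⁻¹·K² = (kg⁻¹·m⁻²·s²·A²) · K² = kg⁻¹·m⁻²·s²·A²·K².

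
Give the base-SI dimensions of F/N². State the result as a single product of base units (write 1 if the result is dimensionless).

F = kg⁻¹·m⁻²·s⁴·A².
N = kg·m·s⁻².
So N⁻² = kg⁻²·m⁻²·s⁴.
Combining: F·N⁻² = (kg⁻¹·m⁻²·s⁴·A²) · (kg⁻²·m⁻²·s⁴) = kg⁻³·m⁻⁴·s⁸·A².

kg⁻³·m⁻⁴·s⁸·A²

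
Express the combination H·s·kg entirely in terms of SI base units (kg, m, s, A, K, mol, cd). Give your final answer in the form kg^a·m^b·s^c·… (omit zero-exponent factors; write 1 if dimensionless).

H = kg·m²·s⁻²·A⁻².
Combining: H·s·kg = (kg·m²·s⁻²·A⁻²) · s · kg = kg²·m²·s⁻¹·A⁻².

kg²·m²·s⁻¹·A⁻²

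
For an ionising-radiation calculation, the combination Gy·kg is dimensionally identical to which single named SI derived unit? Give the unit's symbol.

Gy = m²·s⁻².
Combining: Gy·kg = (m²·s⁻²) · kg = kg·m²·s⁻².
kg·m²·s⁻² is the base-SI form of the joule.

J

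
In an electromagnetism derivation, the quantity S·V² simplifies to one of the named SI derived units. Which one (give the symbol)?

W

S = 1/Ω (conductance is reciprocal resistance),
    = kg⁻¹·m⁻²·s³·A².
V = W/A (potential = power per current),
    = kg·m²·s⁻³·A⁻¹.
So V² = kg²·m⁴·s⁻⁶·A⁻².
Combining: S·V² = (kg⁻¹·m⁻²·s³·A²) · (kg²·m⁴·s⁻⁶·A⁻²) = kg·m²·s⁻³.
kg·m²·s⁻³ is the base-SI form of the watt.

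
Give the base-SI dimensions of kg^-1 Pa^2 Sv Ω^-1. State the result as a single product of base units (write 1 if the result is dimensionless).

Pa = N/m² (pressure = force per area),
    = kg·m⁻¹·s⁻².
So Pa² = kg²·m⁻²·s⁻⁴.
Sv = J/kg (equivalent dose = energy per mass),
    = m²·s⁻².
Ω = V/A (resistance = voltage per current),
    = kg·m²·s⁻³·A⁻².
So Ω⁻¹ = kg⁻¹·m⁻²·s³·A².
Combining: kg⁻¹·Pa²·Sv·Ω⁻¹ = kg⁻¹ · (kg²·m⁻²·s⁻⁴) · (m²·s⁻²) · (kg⁻¹·m⁻²·s³·A²) = m⁻²·s⁻³·A².

m⁻²·s⁻³·A²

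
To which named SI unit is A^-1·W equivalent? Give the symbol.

W = J/s (power = energy per time),
    = kg·m²·s⁻³.
Combining: A⁻¹·W = A⁻¹ · (kg·m²·s⁻³) = kg·m²·s⁻³·A⁻¹.
kg·m²·s⁻³·A⁻¹ is the base-SI form of the volt.

V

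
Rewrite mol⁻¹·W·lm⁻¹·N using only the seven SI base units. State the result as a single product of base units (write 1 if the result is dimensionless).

W = kg·m²·s⁻³.
lm = cd.
So lm⁻¹ = cd⁻¹.
N = kg·m·s⁻².
Combining: mol⁻¹·W·lm⁻¹·N = mol⁻¹ · (kg·m²·s⁻³) · cd⁻¹ · (kg·m·s⁻²) = kg²·m³·s⁻⁵·mol⁻¹·cd⁻¹.

kg²·m³·s⁻⁵·mol⁻¹·cd⁻¹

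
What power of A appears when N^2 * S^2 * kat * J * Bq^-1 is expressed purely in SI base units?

N = kg·m/s² = kg·m·s⁻² (force = mass × acceleration).
So N² = kg²·m²·s⁻⁴.
S = 1/Ω (conductance is reciprocal resistance),
    = kg⁻¹·m⁻²·s³·A².
So S² = kg⁻²·m⁻⁴·s⁶·A⁴.
kat = mol/s = s⁻¹·mol (catalytic activity).
J = N·m (work = force × distance),
    = kg·m²·s⁻².
Bq = 1/s = s⁻¹ (activity is decays per second).
So Bq⁻¹ = s.
Combining: N²·S²·kat·J·Bq⁻¹ = (kg²·m²·s⁻⁴) · (kg⁻²·m⁻⁴·s⁶·A⁴) · (s⁻¹·mol) · (kg·m²·s⁻²) · s = kg·A⁴·mol.
The exponent of A is 4.

4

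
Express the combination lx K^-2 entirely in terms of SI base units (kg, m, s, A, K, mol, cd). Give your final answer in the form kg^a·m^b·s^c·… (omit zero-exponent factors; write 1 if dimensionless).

m⁻²·K⁻²·cd

lx = m⁻²·cd.
Combining: lx·K⁻² = (m⁻²·cd) · K⁻² = m⁻²·K⁻²·cd.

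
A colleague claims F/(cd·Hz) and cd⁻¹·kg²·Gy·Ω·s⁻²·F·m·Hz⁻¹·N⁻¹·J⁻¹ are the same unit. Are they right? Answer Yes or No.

No

Left side:
  F = C/V (capacitance = charge per voltage),
      = A·s/(kg·m²·s⁻³·A⁻¹) (substituting C and V),
      = kg⁻¹·m⁻²·s⁴·A².
  Hz = 1/s = s⁻¹ (frequency is cycles per second).
  So Hz⁻¹ = s.
  Combining: cd⁻¹·F·Hz⁻¹ = cd⁻¹ · (kg⁻¹·m⁻²·s⁴·A²) · s = kg⁻¹·m⁻²·s⁵·A²·cd⁻¹.
Right side:
  Gy = J/kg (absorbed dose = energy per mass),
      = m²·s⁻².
  Ω = V/A (resistance = voltage per current),
      = kg·m²·s⁻³·A⁻².
  F = C/V (capacitance = charge per voltage),
      = A·s/(kg·m²·s⁻³·A⁻¹) (substituting C and V),
      = kg⁻¹·m⁻²·s⁴·A².
  Hz = 1/s = s⁻¹ (frequency is cycles per second).
  So Hz⁻¹ = s.
  N = kg·m/s² = kg·m·s⁻² (force = mass × acceleration).
  So N⁻¹ = kg⁻¹·m⁻¹·s².
  J = N·m (work = force × distance),
      = kg·m²·s⁻².
  So J⁻¹ = kg⁻¹·m⁻²·s².
  Combining: cd⁻¹·kg²·Gy·Ω·s⁻²·F·m·Hz⁻¹·N⁻¹·J⁻¹ = cd⁻¹ · kg² · (m²·s⁻²) · (kg·m²·s⁻³·A⁻²) · s⁻² · (kg⁻¹·m⁻²·s⁴·A²) · m · s · (kg⁻¹·m⁻¹·s²) · (kg⁻¹·m⁻²·s²) = s²·cd⁻¹.
Left is kg⁻¹·m⁻²·s⁵·A²·cd⁻¹; right is s²·cd⁻¹ — different.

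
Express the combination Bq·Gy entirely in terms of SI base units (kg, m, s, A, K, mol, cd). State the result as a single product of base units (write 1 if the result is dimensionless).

Bq = s⁻¹.
Gy = m²·s⁻².
Combining: Bq·Gy = s⁻¹ · (m²·s⁻²) = m²·s⁻³.

m²·s⁻³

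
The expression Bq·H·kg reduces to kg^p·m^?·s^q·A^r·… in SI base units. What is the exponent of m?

2

Bq = 1/s = s⁻¹ (activity is decays per second).
H = Wb/A (inductance = flux per current),
    = kg·m²·s⁻²·A⁻².
Combining: Bq·H·kg = s⁻¹ · (kg·m²·s⁻²·A⁻²) · kg = kg²·m²·s⁻³·A⁻².
The exponent of m is 2.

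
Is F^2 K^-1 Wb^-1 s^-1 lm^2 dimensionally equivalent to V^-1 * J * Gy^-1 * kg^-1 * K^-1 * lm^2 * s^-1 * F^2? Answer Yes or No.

No

Left side:
  F = kg⁻¹·m⁻²·s⁴·A².
  So F² = kg⁻²·m⁻⁴·s⁸·A⁴.
  Wb = kg·m²·s⁻²·A⁻¹.
  So Wb⁻¹ = kg⁻¹·m⁻²·s²·A.
  lm = cd.
  So lm² = cd².
  Combining: F²·K⁻¹·Wb⁻¹·s⁻¹·lm² = (kg⁻²·m⁻⁴·s⁸·A⁴) · K⁻¹ · (kg⁻¹·m⁻²·s²·A) · s⁻¹ · cd² = kg⁻³·m⁻⁶·s⁹·A⁵·K⁻¹·cd².
Right side:
  V = kg·m²·s⁻³·A⁻¹.
  So V⁻¹ = kg⁻¹·m⁻²·s³·A.
  J = kg·m²·s⁻².
  Gy = m²·s⁻².
  So Gy⁻¹ = m⁻²·s².
  lm = cd.
  So lm² = cd².
  F = kg⁻¹·m⁻²·s⁴·A².
  So F² = kg⁻²·m⁻⁴·s⁸·A⁴.
  Combining: V⁻¹·J·Gy⁻¹·kg⁻¹·K⁻¹·lm²·s⁻¹·F² = (kg⁻¹·m⁻²·s³·A) · (kg·m²·s⁻²) · (m⁻²·s²) · kg⁻¹ · K⁻¹ · cd² · s⁻¹ · (kg⁻²·m⁻⁴·s⁸·A⁴) = kg⁻³·m⁻⁶·s¹⁰·A⁵·K⁻¹·cd².
Left is kg⁻³·m⁻⁶·s⁹·A⁵·K⁻¹·cd²; right is kg⁻³·m⁻⁶·s¹⁰·A⁵·K⁻¹·cd² — different.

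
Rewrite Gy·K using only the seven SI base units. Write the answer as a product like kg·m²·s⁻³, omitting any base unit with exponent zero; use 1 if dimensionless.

Gy = m²·s⁻².
Combining: Gy·K = (m²·s⁻²) · K = m²·s⁻²·K.

m²·s⁻²·K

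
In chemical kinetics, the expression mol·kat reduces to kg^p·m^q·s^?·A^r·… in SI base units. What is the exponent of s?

-1

kat = s⁻¹·mol.
Combining: mol·kat = mol · (s⁻¹·mol) = s⁻¹·mol².
The exponent of s is -1.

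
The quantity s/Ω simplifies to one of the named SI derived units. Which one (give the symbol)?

F

Ω = V/A (resistance = voltage per current),
    = kg·m²·s⁻³·A⁻².
So Ω⁻¹ = kg⁻¹·m⁻²·s³·A².
Combining: s·Ω⁻¹ = s · (kg⁻¹·m⁻²·s³·A²) = kg⁻¹·m⁻²·s⁴·A².
kg⁻¹·m⁻²·s⁴·A² is the base-SI form of the farad.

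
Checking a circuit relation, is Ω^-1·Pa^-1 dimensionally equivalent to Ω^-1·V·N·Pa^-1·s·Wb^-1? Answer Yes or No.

Left side:
  Ω = V/A (resistance = voltage per current),
      = kg·m²·s⁻³·A⁻².
  So Ω⁻¹ = kg⁻¹·m⁻²·s³·A².
  Pa = N/m² (pressure = force per area),
      = kg·m⁻¹·s⁻².
  So Pa⁻¹ = kg⁻¹·m·s².
  Combining: Ω⁻¹·Pa⁻¹ = (kg⁻¹·m⁻²·s³·A²) · (kg⁻¹·m·s²) = kg⁻²·m⁻¹·s⁵·A².
Right side:
  Ω = kg·m²·s⁻³·A⁻².
  So Ω⁻¹ = kg⁻¹·m⁻²·s³·A².
  V = kg·m²·s⁻³·A⁻¹.
  N = kg·m·s⁻².
  Pa = kg·m⁻¹·s⁻².
  So Pa⁻¹ = kg⁻¹·m·s².
  Wb = kg·m²·s⁻²·A⁻¹.
  So Wb⁻¹ = kg⁻¹·m⁻²·s²·A.
  Combining: Ω⁻¹·V·N·Pa⁻¹·s·Wb⁻¹ = (kg⁻¹·m⁻²·s³·A²) · (kg·m²·s⁻³·A⁻¹) · (kg·m·s⁻²) · (kg⁻¹·m·s²) · s · (kg⁻¹·m⁻²·s²·A) = kg⁻¹·s³·A².
Left is kg⁻²·m⁻¹·s⁵·A²; right is kg⁻¹·s³·A² — different.

No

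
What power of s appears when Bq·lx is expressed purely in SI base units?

Bq = 1/s = s⁻¹ (activity is decays per second).
lx = lm/m² (illuminance = luminous flux per area),
    = m⁻²·cd.
Combining: Bq·lx = s⁻¹ · (m⁻²·cd) = m⁻²·s⁻¹·cd.
The exponent of s is -1.

-1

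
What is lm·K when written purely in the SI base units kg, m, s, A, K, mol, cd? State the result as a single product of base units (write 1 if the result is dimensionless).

K·cd

lm = cd.
Combining: lm·K = cd · K = K·cd.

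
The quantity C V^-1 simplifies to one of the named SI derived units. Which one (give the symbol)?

F

C = s·A.
V = kg·m²·s⁻³·A⁻¹.
So V⁻¹ = kg⁻¹·m⁻²·s³·A.
Combining: C·V⁻¹ = (s·A) · (kg⁻¹·m⁻²·s³·A) = kg⁻¹·m⁻²·s⁴·A².
kg⁻¹·m⁻²·s⁴·A² is the base-SI form of the farad.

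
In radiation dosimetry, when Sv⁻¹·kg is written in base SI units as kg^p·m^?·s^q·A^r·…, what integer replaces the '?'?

-2

Sv = m²·s⁻².
So Sv⁻¹ = m⁻²·s².
Combining: Sv⁻¹·kg = (m⁻²·s²) · kg = kg·m⁻²·s².
The exponent of m is -2.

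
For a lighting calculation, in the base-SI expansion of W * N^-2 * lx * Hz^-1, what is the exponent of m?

-2

W = J/s (power = energy per time),
    = kg·m²·s⁻³.
N = kg·m/s² = kg·m·s⁻² (force = mass × acceleration).
So N⁻² = kg⁻²·m⁻²·s⁴.
lx = lm/m² (illuminance = luminous flux per area),
    = m⁻²·cd.
Hz = 1/s = s⁻¹ (frequency is cycles per second).
So Hz⁻¹ = s.
Combining: W·N⁻²·lx·Hz⁻¹ = (kg·m²·s⁻³) · (kg⁻²·m⁻²·s⁴) · (m⁻²·cd) · s = kg⁻¹·m⁻²·s²·cd.
The exponent of m is -2.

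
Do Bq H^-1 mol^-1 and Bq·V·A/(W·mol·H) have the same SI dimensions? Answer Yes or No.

Yes

Left side:
  Bq = s⁻¹.
  H = kg·m²·s⁻²·A⁻².
  So H⁻¹ = kg⁻¹·m⁻²·s²·A².
  Combining: Bq·H⁻¹·mol⁻¹ = s⁻¹ · (kg⁻¹·m⁻²·s²·A²) · mol⁻¹ = kg⁻¹·m⁻²·s·A²·mol⁻¹.
Right side:
  Bq = 1/s = s⁻¹ (activity is decays per second).
  V = W/A (potential = power per current),
      = kg·m²·s⁻³·A⁻¹.
  W = J/s (power = energy per time),
      = kg·m²·s⁻³.
  So W⁻¹ = kg⁻¹·m⁻²·s³.
  H = Wb/A (inductance = flux per current),
      = kg·m²·s⁻²·A⁻².
  So H⁻¹ = kg⁻¹·m⁻²·s²·A².
  Combining: Bq·V·A·W⁻¹·mol⁻¹·H⁻¹ = s⁻¹ · (kg·m²·s⁻³·A⁻¹) · A · (kg⁻¹·m⁻²·s³) · mol⁻¹ · (kg⁻¹·m⁻²·s²·A²) = kg⁻¹·m⁻²·s·A²·mol⁻¹.
Both reduce to kg⁻¹·m⁻²·s·A²·mol⁻¹.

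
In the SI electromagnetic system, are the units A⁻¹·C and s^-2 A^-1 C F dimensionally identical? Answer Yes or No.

Left side:
  C = s·A.
  Combining: A⁻¹·C = A⁻¹ · (s·A) = s.
Right side:
  C = s·A.
  F = kg⁻¹·m⁻²·s⁴·A².
  Combining: s⁻²·A⁻¹·C·F = s⁻² · A⁻¹ · (s·A) · (kg⁻¹·m⁻²·s⁴·A²) = kg⁻¹·m⁻²·s³·A².
Left is s; right is kg⁻¹·m⁻²·s³·A² — different.

No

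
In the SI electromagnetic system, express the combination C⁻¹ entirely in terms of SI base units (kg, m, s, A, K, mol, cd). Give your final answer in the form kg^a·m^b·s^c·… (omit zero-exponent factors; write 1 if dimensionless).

C = s·A.
So C⁻¹ = s⁻¹·A⁻¹.

s⁻¹·A⁻¹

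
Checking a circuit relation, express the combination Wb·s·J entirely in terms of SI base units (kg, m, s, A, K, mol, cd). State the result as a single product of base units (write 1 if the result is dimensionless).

Wb = V·s (flux: a volt is a weber per second),
    = kg·m²·s⁻²·A⁻¹.
J = N·m (work = force × distance),
    = kg·m²·s⁻².
Combining: Wb·s·J = (kg·m²·s⁻²·A⁻¹) · s · (kg·m²·s⁻²) = kg²·m⁴·s⁻³·A⁻¹.

kg²·m⁴·s⁻³·A⁻¹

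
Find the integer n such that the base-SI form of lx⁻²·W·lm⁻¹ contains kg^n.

lx = m⁻²·cd.
So lx⁻² = m⁴·cd⁻².
W = kg·m²·s⁻³.
lm = cd.
So lm⁻¹ = cd⁻¹.
Combining: lx⁻²·W·lm⁻¹ = (m⁴·cd⁻²) · (kg·m²·s⁻³) · cd⁻¹ = kg·m⁶·s⁻³·cd⁻³.
The exponent of kg is 1.

1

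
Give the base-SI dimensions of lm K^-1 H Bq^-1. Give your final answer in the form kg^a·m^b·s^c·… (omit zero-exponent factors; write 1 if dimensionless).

kg·m²·s⁻¹·A⁻²·K⁻¹·cd

lm = cd·sr = cd (luminous flux; sr is dimensionless).
H = Wb/A (inductance = flux per current),
    = kg·m²·s⁻²·A⁻².
Bq = 1/s = s⁻¹ (activity is decays per second).
So Bq⁻¹ = s.
Combining: lm·K⁻¹·H·Bq⁻¹ = cd · K⁻¹ · (kg·m²·s⁻²·A⁻²) · s = kg·m²·s⁻¹·A⁻²·K⁻¹·cd.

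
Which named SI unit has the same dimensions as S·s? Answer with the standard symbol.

S = 1/Ω (conductance is reciprocal resistance),
    = kg⁻¹·m⁻²·s³·A².
Combining: S·s = (kg⁻¹·m⁻²·s³·A²) · s = kg⁻¹·m⁻²·s⁴·A².
kg⁻¹·m⁻²·s⁴·A² is the base-SI form of the farad.

F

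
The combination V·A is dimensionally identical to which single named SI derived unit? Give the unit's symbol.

W

V = kg·m²·s⁻³·A⁻¹.
Combining: V·A = (kg·m²·s⁻³·A⁻¹) · A = kg·m²·s⁻³.
kg·m²·s⁻³ is the base-SI form of the watt.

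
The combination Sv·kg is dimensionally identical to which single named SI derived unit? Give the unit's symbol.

Sv = J/kg (equivalent dose = energy per mass),
    = m²·s⁻².
Combining: Sv·kg = (m²·s⁻²) · kg = kg·m²·s⁻².
kg·m²·s⁻² is the base-SI form of the joule.

J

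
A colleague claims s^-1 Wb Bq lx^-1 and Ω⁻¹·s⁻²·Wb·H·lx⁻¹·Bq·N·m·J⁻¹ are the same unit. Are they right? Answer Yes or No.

Yes

Left side:
  Wb = kg·m²·s⁻²·A⁻¹.
  Bq = s⁻¹.
  lx = m⁻²·cd.
  So lx⁻¹ = m²·cd⁻¹.
  Combining: s⁻¹·Wb·Bq·lx⁻¹ = s⁻¹ · (kg·m²·s⁻²·A⁻¹) · s⁻¹ · (m²·cd⁻¹) = kg·m⁴·s⁻⁴·A⁻¹·cd⁻¹.
Right side:
  Ω = V/A (resistance = voltage per current),
      = kg·m²·s⁻³·A⁻².
  So Ω⁻¹ = kg⁻¹·m⁻²·s³·A².
  Wb = V·s (flux: a volt is a weber per second),
      = kg·m²·s⁻²·A⁻¹.
  H = Wb/A (inductance = flux per current),
      = kg·m²·s⁻²·A⁻².
  lx = lm/m² (illuminance = luminous flux per area),
      = m⁻²·cd.
  So lx⁻¹ = m²·cd⁻¹.
  Bq = 1/s = s⁻¹ (activity is decays per second).
  N = kg·m/s² = kg·m·s⁻² (force = mass × acceleration).
  J = N·m (work = force × distance),
      = kg·m²·s⁻².
  So J⁻¹ = kg⁻¹·m⁻²·s².
  Combining: Ω⁻¹·s⁻²·Wb·H·lx⁻¹·Bq·N·m·J⁻¹ = (kg⁻¹·m⁻²·s³·A²) · s⁻² · (kg·m²·s⁻²·A⁻¹) · (kg·m²·s⁻²·A⁻²) · (m²·cd⁻¹) · s⁻¹ · (kg·m·s⁻²) · m · (kg⁻¹·m⁻²·s²) = kg·m⁴·s⁻⁴·A⁻¹·cd⁻¹.
Both reduce to kg·m⁴·s⁻⁴·A⁻¹·cd⁻¹.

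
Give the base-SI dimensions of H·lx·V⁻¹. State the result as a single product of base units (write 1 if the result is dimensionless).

m⁻²·s·A⁻¹·cd

H = Wb/A (inductance = flux per current),
    = kg·m²·s⁻²·A⁻².
lx = lm/m² (illuminance = luminous flux per area),
    = m⁻²·cd.
V = W/A (potential = power per current),
    = kg·m²·s⁻³·A⁻¹.
So V⁻¹ = kg⁻¹·m⁻²·s³·A.
Combining: H·lx·V⁻¹ = (kg·m²·s⁻²·A⁻²) · (m⁻²·cd) · (kg⁻¹·m⁻²·s³·A) = m⁻²·s·A⁻¹·cd.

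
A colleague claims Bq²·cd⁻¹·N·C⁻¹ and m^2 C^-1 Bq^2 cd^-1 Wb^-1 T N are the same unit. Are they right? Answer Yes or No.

Left side:
  Bq = s⁻¹.
  So Bq² = s⁻².
  N = kg·m·s⁻².
  C = s·A.
  So C⁻¹ = s⁻¹·A⁻¹.
  Combining: Bq²·cd⁻¹·N·C⁻¹ = s⁻² · cd⁻¹ · (kg·m·s⁻²) · (s⁻¹·A⁻¹) = kg·m·s⁻⁵·A⁻¹·cd⁻¹.
Right side:
  C = A·s = s·A (charge = current × time).
  So C⁻¹ = s⁻¹·A⁻¹.
  Bq = 1/s = s⁻¹ (activity is decays per second).
  So Bq² = s⁻².
  Wb = V·s (flux: a volt is a weber per second),
      = kg·m²·s⁻²·A⁻¹.
  So Wb⁻¹ = kg⁻¹·m⁻²·s²·A.
  T = Wb/m² (flux density = flux per area),
      = kg·s⁻²·A⁻¹.
  N = kg·m/s² = kg·m·s⁻² (force = mass × acceleration).
  Combining: m²·C⁻¹·Bq²·cd⁻¹·Wb⁻¹·T·N = m² · (s⁻¹·A⁻¹) · s⁻² · cd⁻¹ · (kg⁻¹·m⁻²·s²·A) · (kg·s⁻²·A⁻¹) · (kg·m·s⁻²) = kg·m·s⁻⁵·A⁻¹·cd⁻¹.
Both reduce to kg·m·s⁻⁵·A⁻¹·cd⁻¹.

Yes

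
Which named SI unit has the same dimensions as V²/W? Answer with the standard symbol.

Ω

W = J/s (power = energy per time),
    = kg·m²·s⁻³.
So W⁻¹ = kg⁻¹·m⁻²·s³.
V = W/A (potential = power per current),
    = kg·m²·s⁻³·A⁻¹.
So V² = kg²·m⁴·s⁻⁶·A⁻².
Combining: W⁻¹·V² = (kg⁻¹·m⁻²·s³) · (kg²·m⁴·s⁻⁶·A⁻²) = kg·m²·s⁻³·A⁻².
kg·m²·s⁻³·A⁻² is the base-SI form of the ohm.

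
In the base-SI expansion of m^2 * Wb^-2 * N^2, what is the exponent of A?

2

Wb = V·s (flux: a volt is a weber per second),
    = kg·m²·s⁻²·A⁻¹.
So Wb⁻² = kg⁻²·m⁻⁴·s⁴·A².
N = kg·m/s² = kg·m·s⁻² (force = mass × acceleration).
So N² = kg²·m²·s⁻⁴.
Combining: m²·Wb⁻²·N² = m² · (kg⁻²·m⁻⁴·s⁴·A²) · (kg²·m²·s⁻⁴) = A².
The exponent of A is 2.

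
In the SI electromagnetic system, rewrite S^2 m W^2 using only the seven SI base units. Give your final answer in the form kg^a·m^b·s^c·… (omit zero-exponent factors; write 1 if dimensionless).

S = 1/Ω (conductance is reciprocal resistance),
    = kg⁻¹·m⁻²·s³·A².
So S² = kg⁻²·m⁻⁴·s⁶·A⁴.
W = J/s (power = energy per time),
    = kg·m²·s⁻³.
So W² = kg²·m⁴·s⁻⁶.
Combining: S²·m·W² = (kg⁻²·m⁻⁴·s⁶·A⁴) · m · (kg²·m⁴·s⁻⁶) = m·A⁴.

m·A⁴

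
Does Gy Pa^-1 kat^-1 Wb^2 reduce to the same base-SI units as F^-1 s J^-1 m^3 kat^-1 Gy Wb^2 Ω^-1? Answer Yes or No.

Left side:
  Gy = m²·s⁻².
  Pa = kg·m⁻¹·s⁻².
  So Pa⁻¹ = kg⁻¹·m·s².
  kat = s⁻¹·mol.
  So kat⁻¹ = s·mol⁻¹.
  Wb = kg·m²·s⁻²·A⁻¹.
  So Wb² = kg²·m⁴·s⁻⁴·A⁻².
  Combining: Gy·Pa⁻¹·kat⁻¹·Wb² = (m²·s⁻²) · (kg⁻¹·m·s²) · (s·mol⁻¹) · (kg²·m⁴·s⁻⁴·A⁻²) = kg·m⁷·s⁻³·A⁻²·mol⁻¹.
Right side:
  F = kg⁻¹·m⁻²·s⁴·A².
  So F⁻¹ = kg·m²·s⁻⁴·A⁻².
  J = kg·m²·s⁻².
  So J⁻¹ = kg⁻¹·m⁻²·s².
  kat = s⁻¹·mol.
  So kat⁻¹ = s·mol⁻¹.
  Gy = m²·s⁻².
  Wb = kg·m²·s⁻²·A⁻¹.
  So Wb² = kg²·m⁴·s⁻⁴·A⁻².
  Ω = kg·m²·s⁻³·A⁻².
  So Ω⁻¹ = kg⁻¹·m⁻²·s³·A².
  Combining: F⁻¹·s·J⁻¹·m³·kat⁻¹·Gy·Wb²·Ω⁻¹ = (kg·m²·s⁻⁴·A⁻²) · s · (kg⁻¹·m⁻²·s²) · m³ · (s·mol⁻¹) · (m²·s⁻²) · (kg²·m⁴·s⁻⁴·A⁻²) · (kg⁻¹·m⁻²·s³·A²) = kg·m⁷·s⁻³·A⁻²·mol⁻¹.
Both reduce to kg·m⁷·s⁻³·A⁻²·mol⁻¹.

Yes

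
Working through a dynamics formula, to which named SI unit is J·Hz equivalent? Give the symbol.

J = N·m (work = force × distance),
    = kg·m²·s⁻².
Hz = 1/s = s⁻¹ (frequency is cycles per second).
Combining: J·Hz = (kg·m²·s⁻²) · s⁻¹ = kg·m²·s⁻³.
kg·m²·s⁻³ is the base-SI form of the watt.

W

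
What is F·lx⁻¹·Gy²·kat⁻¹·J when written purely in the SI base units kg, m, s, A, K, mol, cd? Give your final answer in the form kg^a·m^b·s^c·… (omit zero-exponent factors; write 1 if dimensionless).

F = C/V (capacitance = charge per voltage),
    = A·s/(kg·m²·s⁻³·A⁻¹) (substituting C and V),
    = kg⁻¹·m⁻²·s⁴·A².
lx = lm/m² (illuminance = luminous flux per area),
    = m⁻²·cd.
So lx⁻¹ = m²·cd⁻¹.
Gy = J/kg (absorbed dose = energy per mass),
    = m²·s⁻².
So Gy² = m⁴·s⁻⁴.
kat = mol/s = s⁻¹·mol (catalytic activity).
So kat⁻¹ = s·mol⁻¹.
J = N·m (work = force × distance),
    = kg·m²·s⁻².
Combining: F·lx⁻¹·Gy²·kat⁻¹·J = (kg⁻¹·m⁻²·s⁴·A²) · (m²·cd⁻¹) · (m⁴·s⁻⁴) · (s·mol⁻¹) · (kg·m²·s⁻²) = m⁶·s⁻¹·A²·mol⁻¹·cd⁻¹.

m⁶·s⁻¹·A²·mol⁻¹·cd⁻¹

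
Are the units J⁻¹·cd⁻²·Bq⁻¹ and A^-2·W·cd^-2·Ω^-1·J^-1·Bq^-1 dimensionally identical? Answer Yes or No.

Left side:
  J = N·m (work = force × distance),
      = kg·m²·s⁻².
  So J⁻¹ = kg⁻¹·m⁻²·s².
  Bq = 1/s = s⁻¹ (activity is decays per second).
  So Bq⁻¹ = s.
  Combining: J⁻¹·cd⁻²·Bq⁻¹ = (kg⁻¹·m⁻²·s²) · cd⁻² · s = kg⁻¹·m⁻²·s³·cd⁻².
Right side:
  W = J/s (power = energy per time),
      = kg·m²·s⁻³.
  Ω = V/A (resistance = voltage per current),
      = kg·m²·s⁻³·A⁻².
  So Ω⁻¹ = kg⁻¹·m⁻²·s³·A².
  J = N·m (work = force × distance),
      = kg·m²·s⁻².
  So J⁻¹ = kg⁻¹·m⁻²·s².
  Bq = 1/s = s⁻¹ (activity is decays per second).
  So Bq⁻¹ = s.
  Combining: A⁻²·W·cd⁻²·Ω⁻¹·J⁻¹·Bq⁻¹ = A⁻² · (kg·m²·s⁻³) · cd⁻² · (kg⁻¹·m⁻²·s³·A²) · (kg⁻¹·m⁻²·s²) · s = kg⁻¹·m⁻²·s³·cd⁻².
Both reduce to kg⁻¹·m⁻²·s³·cd⁻².

Yes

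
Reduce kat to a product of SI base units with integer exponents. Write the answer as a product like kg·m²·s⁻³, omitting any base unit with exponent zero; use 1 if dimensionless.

kat = mol/s = s⁻¹·mol (catalytic activity).

s⁻¹·mol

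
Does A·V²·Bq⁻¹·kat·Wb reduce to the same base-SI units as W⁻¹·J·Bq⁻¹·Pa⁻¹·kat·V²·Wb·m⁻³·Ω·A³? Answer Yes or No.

Yes

Left side:
  V = kg·m²·s⁻³·A⁻¹.
  So V² = kg²·m⁴·s⁻⁶·A⁻².
  Bq = s⁻¹.
  So Bq⁻¹ = s.
  kat = s⁻¹·mol.
  Wb = kg·m²·s⁻²·A⁻¹.
  Combining: A·V²·Bq⁻¹·kat·Wb = A · (kg²·m⁴·s⁻⁶·A⁻²) · s · (s⁻¹·mol) · (kg·m²·s⁻²·A⁻¹) = kg³·m⁶·s⁻⁸·A⁻²·mol.
Right side:
  W = kg·m²·s⁻³.
  So W⁻¹ = kg⁻¹·m⁻²·s³.
  J = kg·m²·s⁻².
  Bq = s⁻¹.
  So Bq⁻¹ = s.
  Pa = kg·m⁻¹·s⁻².
  So Pa⁻¹ = kg⁻¹·m·s².
  kat = s⁻¹·mol.
  V = kg·m²·s⁻³·A⁻¹.
  So V² = kg²·m⁴·s⁻⁶·A⁻².
  Wb = kg·m²·s⁻²·A⁻¹.
  Ω = kg·m²·s⁻³·A⁻².
  Combining: W⁻¹·J·Bq⁻¹·Pa⁻¹·kat·V²·Wb·m⁻³·Ω·A³ = (kg⁻¹·m⁻²·s³) · (kg·m²·s⁻²) · s · (kg⁻¹·m·s²) · (s⁻¹·mol) · (kg²·m⁴·s⁻⁶·A⁻²) · (kg·m²·s⁻²·A⁻¹) · m⁻³ · (kg·m²·s⁻³·A⁻²) · A³ = kg³·m⁶·s⁻⁸·A⁻²·mol.
Both reduce to kg³·m⁶·s⁻⁸·A⁻²·mol.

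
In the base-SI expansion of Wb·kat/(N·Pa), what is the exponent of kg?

N = kg·m·s⁻².
So N⁻¹ = kg⁻¹·m⁻¹·s².
Pa = kg·m⁻¹·s⁻².
So Pa⁻¹ = kg⁻¹·m·s².
Wb = kg·m²·s⁻²·A⁻¹.
kat = s⁻¹·mol.
Combining: N⁻¹·Pa⁻¹·Wb·kat = (kg⁻¹·m⁻¹·s²) · (kg⁻¹·m·s²) · (kg·m²·s⁻²·A⁻¹) · (s⁻¹·mol) = kg⁻¹·m²·s·A⁻¹·mol.
The exponent of kg is -1.

-1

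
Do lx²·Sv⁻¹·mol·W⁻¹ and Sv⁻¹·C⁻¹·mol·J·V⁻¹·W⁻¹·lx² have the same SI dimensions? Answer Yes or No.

Left side:
  lx = m⁻²·cd.
  So lx² = m⁻⁴·cd².
  Sv = m²·s⁻².
  So Sv⁻¹ = m⁻²·s².
  W = kg·m²·s⁻³.
  So W⁻¹ = kg⁻¹·m⁻²·s³.
  Combining: lx²·Sv⁻¹·mol·W⁻¹ = (m⁻⁴·cd²) · (m⁻²·s²) · mol · (kg⁻¹·m⁻²·s³) = kg⁻¹·m⁻⁸·s⁵·mol·cd².
Right side:
  Sv = J/kg (equivalent dose = energy per mass),
      = m²·s⁻².
  So Sv⁻¹ = m⁻²·s².
  C = A·s = s·A (charge = current × time).
  So C⁻¹ = s⁻¹·A⁻¹.
  J = N·m (work = force × distance),
      = kg·m²·s⁻².
  V = W/A (potential = power per current),
      = kg·m²·s⁻³·A⁻¹.
  So V⁻¹ = kg⁻¹·m⁻²·s³·A.
  W = J/s (power = energy per time),
      = kg·m²·s⁻³.
  So W⁻¹ = kg⁻¹·m⁻²·s³.
  lx = lm/m² (illuminance = luminous flux per area),
      = m⁻²·cd.
  So lx² = m⁻⁴·cd².
  Combining: Sv⁻¹·C⁻¹·mol·J·V⁻¹·W⁻¹·lx² = (m⁻²·s²) · (s⁻¹·A⁻¹) · mol · (kg·m²·s⁻²) · (kg⁻¹·m⁻²·s³·A) · (kg⁻¹·m⁻²·s³) · (m⁻⁴·cd²) = kg⁻¹·m⁻⁸·s⁵·mol·cd².
Both reduce to kg⁻¹·m⁻⁸·s⁵·mol·cd².

Yes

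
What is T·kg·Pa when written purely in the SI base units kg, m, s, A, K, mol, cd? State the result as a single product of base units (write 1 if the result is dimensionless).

T = Wb/m² (flux density = flux per area),
    = kg·s⁻²·A⁻¹.
Pa = N/m² (pressure = force per area),
    = kg·m⁻¹·s⁻².
Combining: T·kg·Pa = (kg·s⁻²·A⁻¹) · kg · (kg·m⁻¹·s⁻²) = kg³·m⁻¹·s⁻⁴·A⁻¹.

kg³·m⁻¹·s⁻⁴·A⁻¹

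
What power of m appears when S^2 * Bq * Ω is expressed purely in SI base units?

S = kg⁻¹·m⁻²·s³·A².
So S² = kg⁻²·m⁻⁴·s⁶·A⁴.
Bq = s⁻¹.
Ω = kg·m²·s⁻³·A⁻².
Combining: S²·Bq·Ω = (kg⁻²·m⁻⁴·s⁶·A⁴) · s⁻¹ · (kg·m²·s⁻³·A⁻²) = kg⁻¹·m⁻²·s²·A².
The exponent of m is -2.

-2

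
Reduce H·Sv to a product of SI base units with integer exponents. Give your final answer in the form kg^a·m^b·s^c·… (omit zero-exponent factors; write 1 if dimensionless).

H = kg·m²·s⁻²·A⁻².
Sv = m²·s⁻².
Combining: H·Sv = (kg·m²·s⁻²·A⁻²) · (m²·s⁻²) = kg·m⁴·s⁻⁴·A⁻².

kg·m⁴·s⁻⁴·A⁻²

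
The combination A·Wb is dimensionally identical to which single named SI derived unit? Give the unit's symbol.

J

Wb = kg·m²·s⁻²·A⁻¹.
Combining: A·Wb = A · (kg·m²·s⁻²·A⁻¹) = kg·m²·s⁻².
kg·m²·s⁻² is the base-SI form of the joule.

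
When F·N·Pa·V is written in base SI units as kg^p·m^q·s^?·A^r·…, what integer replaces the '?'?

F = C/V (capacitance = charge per voltage),
    = A·s/(kg·m²·s⁻³·A⁻¹) (substituting C and V),
    = kg⁻¹·m⁻²·s⁴·A².
N = kg·m/s² = kg·m·s⁻² (force = mass × acceleration).
Pa = N/m² (pressure = force per area),
    = kg·m⁻¹·s⁻².
V = W/A (potential = power per current),
    = kg·m²·s⁻³·A⁻¹.
Combining: F·N·Pa·V = (kg⁻¹·m⁻²·s⁴·A²) · (kg·m·s⁻²) · (kg·m⁻¹·s⁻²) · (kg·m²·s⁻³·A⁻¹) = kg²·s⁻³·A.
The exponent of s is -3.

-3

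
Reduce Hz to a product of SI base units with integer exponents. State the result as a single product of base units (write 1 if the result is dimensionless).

Hz = 1/s = s⁻¹ (frequency is cycles per second).

s⁻¹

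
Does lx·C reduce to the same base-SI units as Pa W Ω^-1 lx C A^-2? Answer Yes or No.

Left side:
  lx = m⁻²·cd.
  C = s·A.
  Combining: lx·C = (m⁻²·cd) · (s·A) = m⁻²·s·A·cd.
Right side:
  Pa = kg·m⁻¹·s⁻².
  W = kg·m²·s⁻³.
  Ω = kg·m²·s⁻³·A⁻².
  So Ω⁻¹ = kg⁻¹·m⁻²·s³·A².
  lx = m⁻²·cd.
  C = s·A.
  Combining: Pa·W·Ω⁻¹·lx·C·A⁻² = (kg·m⁻¹·s⁻²) · (kg·m²·s⁻³) · (kg⁻¹·m⁻²·s³·A²) · (m⁻²·cd) · (s·A) · A⁻² = kg·m⁻³·s⁻¹·A·cd.
Left is m⁻²·s·A·cd; right is kg·m⁻³·s⁻¹·A·cd — different.

No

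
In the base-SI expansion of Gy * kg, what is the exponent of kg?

Gy = m²·s⁻².
Combining: Gy·kg = (m²·s⁻²) · kg = kg·m²·s⁻².
The exponent of kg is 1.

1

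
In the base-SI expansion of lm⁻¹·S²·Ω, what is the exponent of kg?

lm = cd.
So lm⁻¹ = cd⁻¹.
S = kg⁻¹·m⁻²·s³·A².
So S² = kg⁻²·m⁻⁴·s⁶·A⁴.
Ω = kg·m²·s⁻³·A⁻².
Combining: lm⁻¹·S²·Ω = cd⁻¹ · (kg⁻²·m⁻⁴·s⁶·A⁴) · (kg·m²·s⁻³·A⁻²) = kg⁻¹·m⁻²·s³·A²·cd⁻¹.
The exponent of kg is -1.

-1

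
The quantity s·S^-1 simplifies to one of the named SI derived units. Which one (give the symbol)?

H

S = 1/Ω (conductance is reciprocal resistance),
    = kg⁻¹·m⁻²·s³·A².
So S⁻¹ = kg·m²·s⁻³·A⁻².
Combining: s·S⁻¹ = s · (kg·m²·s⁻³·A⁻²) = kg·m²·s⁻²·A⁻².
kg·m²·s⁻²·A⁻² is the base-SI form of the henry.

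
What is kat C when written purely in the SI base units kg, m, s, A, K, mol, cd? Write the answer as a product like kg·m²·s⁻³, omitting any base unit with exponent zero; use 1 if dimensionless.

A·mol

kat = mol/s = s⁻¹·mol (catalytic activity).
C = A·s = s·A (charge = current × time).
Combining: kat·C = (s⁻¹·mol) · (s·A) = A·mol.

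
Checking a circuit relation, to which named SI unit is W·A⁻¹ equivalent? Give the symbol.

V

W = kg·m²·s⁻³.
Combining: W·A⁻¹ = (kg·m²·s⁻³) · A⁻¹ = kg·m²·s⁻³·A⁻¹.
kg·m²·s⁻³·A⁻¹ is the base-SI form of the volt.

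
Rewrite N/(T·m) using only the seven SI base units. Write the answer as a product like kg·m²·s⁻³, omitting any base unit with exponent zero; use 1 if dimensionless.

A

T = Wb/m² (flux density = flux per area),
    = kg·s⁻²·A⁻¹.
So T⁻¹ = kg⁻¹·s²·A.
N = kg·m/s² = kg·m·s⁻² (force = mass × acceleration).
Combining: T⁻¹·N·m⁻¹ = (kg⁻¹·s²·A) · (kg·m·s⁻²) · m⁻¹ = A.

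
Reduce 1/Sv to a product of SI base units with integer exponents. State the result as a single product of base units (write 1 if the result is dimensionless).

Sv = m²·s⁻².
So Sv⁻¹ = m⁻²·s².

m⁻²·s²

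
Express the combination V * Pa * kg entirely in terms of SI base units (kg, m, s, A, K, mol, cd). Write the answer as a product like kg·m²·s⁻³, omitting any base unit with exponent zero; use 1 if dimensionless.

V = W/A (potential = power per current),
    = kg·m²·s⁻³·A⁻¹.
Pa = N/m² (pressure = force per area),
    = kg·m⁻¹·s⁻².
Combining: V·Pa·kg = (kg·m²·s⁻³·A⁻¹) · (kg·m⁻¹·s⁻²) · kg = kg³·m·s⁻⁵·A⁻¹.

kg³·m·s⁻⁵·A⁻¹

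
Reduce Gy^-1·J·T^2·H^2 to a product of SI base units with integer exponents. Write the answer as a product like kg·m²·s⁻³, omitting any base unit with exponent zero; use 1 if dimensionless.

kg⁵·m⁴·s⁻⁸·A⁻⁶

Gy = J/kg (absorbed dose = energy per mass),
    = m²·s⁻².
So Gy⁻¹ = m⁻²·s².
J = N·m (work = force × distance),
    = kg·m²·s⁻².
T = Wb/m² (flux density = flux per area),
    = kg·s⁻²·A⁻¹.
So T² = kg²·s⁻⁴·A⁻².
H = Wb/A (inductance = flux per current),
    = kg·m²·s⁻²·A⁻².
So H² = kg²·m⁴·s⁻⁴·A⁻⁴.
Combining: Gy⁻¹·J·T²·H² = (m⁻²·s²) · (kg·m²·s⁻²) · (kg²·s⁻⁴·A⁻²) · (kg²·m⁴·s⁻⁴·A⁻⁴) = kg⁵·m⁴·s⁻⁸·A⁻⁶.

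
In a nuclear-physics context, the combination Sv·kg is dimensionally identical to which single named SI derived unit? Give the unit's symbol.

J

Sv = m²·s⁻².
Combining: Sv·kg = (m²·s⁻²) · kg = kg·m²·s⁻².
kg·m²·s⁻² is the base-SI form of the joule.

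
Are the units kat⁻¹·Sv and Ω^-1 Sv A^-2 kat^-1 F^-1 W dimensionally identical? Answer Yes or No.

No

Left side:
  kat = s⁻¹·mol.
  So kat⁻¹ = s·mol⁻¹.
  Sv = m²·s⁻².
  Combining: kat⁻¹·Sv = (s·mol⁻¹) · (m²·s⁻²) = m²·s⁻¹·mol⁻¹.
Right side:
  Ω = V/A (resistance = voltage per current),
      = kg·m²·s⁻³·A⁻².
  So Ω⁻¹ = kg⁻¹·m⁻²·s³·A².
  Sv = J/kg (equivalent dose = energy per mass),
      = m²·s⁻².
  kat = mol/s = s⁻¹·mol (catalytic activity).
  So kat⁻¹ = s·mol⁻¹.
  F = C/V (capacitance = charge per voltage),
      = A·s/(kg·m²·s⁻³·A⁻¹) (substituting C and V),
      = kg⁻¹·m⁻²·s⁴·A².
  So F⁻¹ = kg·m²·s⁻⁴·A⁻².
  W = J/s (power = energy per time),
      = kg·m²·s⁻³.
  Combining: Ω⁻¹·Sv·A⁻²·kat⁻¹·F⁻¹·W = (kg⁻¹·m⁻²·s³·A²) · (m²·s⁻²) · A⁻² · (s·mol⁻¹) · (kg·m²·s⁻⁴·A⁻²) · (kg·m²·s⁻³) = kg·m⁴·s⁻⁵·A⁻²·mol⁻¹.
Left is m²·s⁻¹·mol⁻¹; right is kg·m⁴·s⁻⁵·A⁻²·mol⁻¹ — different.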